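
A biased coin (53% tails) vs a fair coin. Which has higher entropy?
Fair coin

The fair coin is uniform (p=0.5), maximizing binary entropy at 1 bit. The biased coin has H(0.53) ≈ 0.997 bits — its outcome is more predictable, so its entropy is lower.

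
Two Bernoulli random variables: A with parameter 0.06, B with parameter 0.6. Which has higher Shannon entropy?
B

For binary distributions, entropy is maximized at p=0.5 and decreases as p moves toward 0 or 1.

H(A) = H(0.06) = 0.3274 bits
H(B) = H(0.6) = 0.9710 bits

Distribution B (p=0.6) is closer to uniform (p=0.5), so it has higher entropy.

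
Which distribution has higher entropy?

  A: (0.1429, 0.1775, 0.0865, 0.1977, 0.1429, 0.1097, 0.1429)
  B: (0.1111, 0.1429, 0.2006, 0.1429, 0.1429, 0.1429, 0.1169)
B

Both distributions are close to uniform, making this a harder comparison.

H(A) = 2.7635 bits
H(B) = 2.7833 bits

The distribution closer to uniform has higher entropy.
Answer: B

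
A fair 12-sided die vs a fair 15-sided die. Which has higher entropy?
15-sided die

Both are uniform distributions; for uniform over n outcomes, H = log₂(n). H(12-sided) = log₂(12) = 3.585 bits and H(15-sided) = log₂(15) = 3.907 bits. More outcomes in a uniform distribution means higher entropy.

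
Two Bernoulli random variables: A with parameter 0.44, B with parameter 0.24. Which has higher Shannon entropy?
A

For binary distributions, entropy is maximized at p=0.5 and decreases as p moves toward 0 or 1.

H(A) = H(0.44) = 0.9896 bits
H(B) = H(0.24) = 0.7950 bits

Distribution A (p=0.44) is closer to uniform (p=0.5), so it has higher entropy.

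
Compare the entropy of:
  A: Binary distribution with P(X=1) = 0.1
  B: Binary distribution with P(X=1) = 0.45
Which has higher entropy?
B

For binary distributions, entropy is maximized at p=0.5 and decreases as p moves toward 0 or 1.

H(A) = H(0.1) = 0.4690 bits
H(B) = H(0.45) = 0.9928 bits

Distribution B (p=0.45) is closer to uniform (p=0.5), so it has higher entropy.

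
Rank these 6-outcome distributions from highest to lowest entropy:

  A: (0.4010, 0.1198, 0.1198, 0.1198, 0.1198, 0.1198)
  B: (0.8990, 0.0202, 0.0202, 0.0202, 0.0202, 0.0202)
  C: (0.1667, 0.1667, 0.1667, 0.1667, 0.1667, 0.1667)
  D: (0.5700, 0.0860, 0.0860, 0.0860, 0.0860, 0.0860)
C > A > D > B

Key insight: Entropy is maximized by uniform distributions and minimized by concentrated distributions.

Entropies:
  H(A) = 2.3624 bits
  H(B) = 0.7067 bits
  H(C) = 2.5850 bits
  H(D) = 1.9842 bits

Ranking: C > A > D > B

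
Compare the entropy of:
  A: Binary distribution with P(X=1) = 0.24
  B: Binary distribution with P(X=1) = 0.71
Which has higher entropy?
B

For binary distributions, entropy is maximized at p=0.5 and decreases as p moves toward 0 or 1.

H(A) = H(0.24) = 0.7950 bits
H(B) = H(0.71) = 0.8687 bits

Distribution B (p=0.71) is closer to uniform (p=0.5), so it has higher entropy.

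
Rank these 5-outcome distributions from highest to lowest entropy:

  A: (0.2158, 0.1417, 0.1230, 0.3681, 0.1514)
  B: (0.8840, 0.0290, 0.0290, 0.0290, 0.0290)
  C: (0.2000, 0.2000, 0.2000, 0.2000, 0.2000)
C > A > B

Key insight: Entropy is maximized by uniform distributions and minimized by concentrated distributions.

- Uniform distributions have maximum entropy log₂(5) = 2.3219 bits
- The more "peaked" or concentrated a distribution, the lower its entropy

Entropies:
  H(A) = 2.1918 bits
  H(B) = 0.7498 bits
  H(C) = 2.3219 bits

Ranking: C > A > B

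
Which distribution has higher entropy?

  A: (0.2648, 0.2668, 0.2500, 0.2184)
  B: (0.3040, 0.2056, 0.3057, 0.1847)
A

Both distributions are close to uniform, making this a harder comparison.

H(A) = 1.9956 bits
H(B) = 1.9642 bits

The distribution closer to uniform has higher entropy.
Answer: A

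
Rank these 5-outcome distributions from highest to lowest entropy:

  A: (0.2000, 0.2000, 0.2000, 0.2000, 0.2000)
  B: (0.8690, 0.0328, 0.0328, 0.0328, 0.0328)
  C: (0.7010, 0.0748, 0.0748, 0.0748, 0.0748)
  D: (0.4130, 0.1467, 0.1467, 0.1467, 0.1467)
A > D > C > B

Key insight: Entropy is maximized by uniform distributions and minimized by concentrated distributions.

Entropies:
  H(A) = 2.3219 bits
  H(B) = 0.8222 bits
  H(C) = 1.4781 bits
  H(D) = 2.1520 bits

Ranking: A > D > C > B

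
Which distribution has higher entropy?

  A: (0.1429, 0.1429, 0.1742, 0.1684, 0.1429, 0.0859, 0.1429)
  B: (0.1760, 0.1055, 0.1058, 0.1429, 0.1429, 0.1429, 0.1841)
A

Both distributions are close to uniform, making this a harder comparison.

H(A) = 2.7805 bits
H(B) = 2.7789 bits

The distribution closer to uniform has higher entropy.
Answer: A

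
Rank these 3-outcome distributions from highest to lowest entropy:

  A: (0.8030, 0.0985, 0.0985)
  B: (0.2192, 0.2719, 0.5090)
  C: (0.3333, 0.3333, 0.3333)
C > B > A

Key insight: Entropy is maximized by uniform distributions and minimized by concentrated distributions.

- Uniform distributions have maximum entropy log₂(3) = 1.5850 bits
- The more "peaked" or concentrated a distribution, the lower its entropy

Entropies:
  H(A) = 0.9129 bits
  H(B) = 1.4867 bits
  H(C) = 1.5850 bits

Ranking: C > B > A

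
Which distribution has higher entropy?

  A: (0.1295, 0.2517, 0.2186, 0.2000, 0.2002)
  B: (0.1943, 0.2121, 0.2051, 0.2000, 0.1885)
B

Both distributions are close to uniform, making this a harder comparison.

H(A) = 2.2913 bits
H(B) = 2.3207 bits

The distribution closer to uniform has higher entropy.
Answer: B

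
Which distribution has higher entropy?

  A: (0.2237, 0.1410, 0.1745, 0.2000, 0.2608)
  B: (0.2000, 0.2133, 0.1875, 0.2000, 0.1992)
B

Both distributions are close to uniform, making this a harder comparison.

H(A) = 2.2913 bits
H(B) = 2.3207 bits

The distribution closer to uniform has higher entropy.
Answer: B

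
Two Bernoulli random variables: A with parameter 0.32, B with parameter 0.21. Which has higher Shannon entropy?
A

For binary distributions, entropy is maximized at p=0.5 and decreases as p moves toward 0 or 1.

H(A) = H(0.32) = 0.9044 bits
H(B) = H(0.21) = 0.7415 bits

Distribution A (p=0.32) is closer to uniform (p=0.5), so it has higher entropy.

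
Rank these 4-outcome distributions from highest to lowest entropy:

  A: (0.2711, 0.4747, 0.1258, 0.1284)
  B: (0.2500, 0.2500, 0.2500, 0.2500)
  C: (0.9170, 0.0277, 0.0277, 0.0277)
B > A > C

Key insight: Entropy is maximized by uniform distributions and minimized by concentrated distributions.

- Uniform distributions have maximum entropy log₂(4) = 2.0000 bits
- The more "peaked" or concentrated a distribution, the lower its entropy

Entropies:
  H(A) = 1.7772 bits
  H(B) = 2.0000 bits
  H(C) = 0.5442 bits

Ranking: B > A > C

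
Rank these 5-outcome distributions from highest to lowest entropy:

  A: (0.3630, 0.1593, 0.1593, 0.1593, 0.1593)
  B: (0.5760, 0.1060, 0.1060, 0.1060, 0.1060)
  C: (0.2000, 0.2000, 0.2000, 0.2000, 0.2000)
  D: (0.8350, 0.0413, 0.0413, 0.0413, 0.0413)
C > A > B > D

Key insight: Entropy is maximized by uniform distributions and minimized by concentrated distributions.

Entropies:
  H(A) = 2.2191 bits
  H(B) = 1.8313 bits
  H(C) = 2.3219 bits
  H(D) = 0.9761 bits

Ranking: C > A > B > D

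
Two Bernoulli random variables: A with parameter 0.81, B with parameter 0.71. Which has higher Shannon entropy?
B

For binary distributions, entropy is maximized at p=0.5 and decreases as p moves toward 0 or 1.

H(A) = H(0.81) = 0.7015 bits
H(B) = H(0.71) = 0.8687 bits

Distribution B (p=0.71) is closer to uniform (p=0.5), so it has higher entropy.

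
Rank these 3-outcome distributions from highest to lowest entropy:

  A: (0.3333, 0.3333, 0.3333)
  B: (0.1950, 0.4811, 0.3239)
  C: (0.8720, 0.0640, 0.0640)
A > B > C

Key insight: Entropy is maximized by uniform distributions and minimized by concentrated distributions.

- Uniform distributions have maximum entropy log₂(3) = 1.5850 bits
- The more "peaked" or concentrated a distribution, the lower its entropy

Entropies:
  H(A) = 1.5850 bits
  H(B) = 1.4945 bits
  H(C) = 0.6799 bits

Ranking: A > B > C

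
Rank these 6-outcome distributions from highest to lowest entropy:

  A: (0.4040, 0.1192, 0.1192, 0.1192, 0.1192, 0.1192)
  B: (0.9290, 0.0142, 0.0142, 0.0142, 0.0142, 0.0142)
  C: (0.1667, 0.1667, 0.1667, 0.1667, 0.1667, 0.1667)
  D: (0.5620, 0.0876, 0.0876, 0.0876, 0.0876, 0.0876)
C > A > D > B

Key insight: Entropy is maximized by uniform distributions and minimized by concentrated distributions.

Entropies:
  H(A) = 2.3571 bits
  H(B) = 0.5345 bits
  H(C) = 2.5850 bits
  H(D) = 2.0059 bits

Ranking: C > A > D > B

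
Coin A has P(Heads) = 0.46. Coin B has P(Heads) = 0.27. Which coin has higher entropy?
A

For binary distributions, entropy is maximized at p=0.5 and decreases as p moves toward 0 or 1.

H(A) = H(0.46) = 0.9954 bits
H(B) = H(0.27) = 0.8415 bits

Distribution A (p=0.46) is closer to uniform (p=0.5), so it has higher entropy.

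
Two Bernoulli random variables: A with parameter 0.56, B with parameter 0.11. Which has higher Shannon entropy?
A

For binary distributions, entropy is maximized at p=0.5 and decreases as p moves toward 0 or 1.

H(A) = H(0.56) = 0.9896 bits
H(B) = H(0.11) = 0.4999 bits

Distribution A (p=0.56) is closer to uniform (p=0.5), so it has higher entropy.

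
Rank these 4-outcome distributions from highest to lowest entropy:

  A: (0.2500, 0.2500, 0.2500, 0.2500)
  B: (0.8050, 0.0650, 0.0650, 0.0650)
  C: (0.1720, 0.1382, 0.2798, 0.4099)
A > C > B

Key insight: Entropy is maximized by uniform distributions and minimized by concentrated distributions.

- Uniform distributions have maximum entropy log₂(4) = 2.0000 bits
- The more "peaked" or concentrated a distribution, the lower its entropy

Entropies:
  H(A) = 2.0000 bits
  H(B) = 1.0209 bits
  H(C) = 1.8730 bits

Ranking: A > C > B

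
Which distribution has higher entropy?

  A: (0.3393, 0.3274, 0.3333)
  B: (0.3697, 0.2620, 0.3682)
A

Both distributions are close to uniform, making this a harder comparison.

H(A) = 1.5848 bits
H(B) = 1.5678 bits

The distribution closer to uniform has higher entropy.
Answer: A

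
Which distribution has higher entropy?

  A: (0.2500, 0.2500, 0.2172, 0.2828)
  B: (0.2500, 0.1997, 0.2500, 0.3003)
A

Both distributions are close to uniform, making this a harder comparison.

H(A) = 1.9938 bits
H(B) = 1.9853 bits

The distribution closer to uniform has higher entropy.
Answer: A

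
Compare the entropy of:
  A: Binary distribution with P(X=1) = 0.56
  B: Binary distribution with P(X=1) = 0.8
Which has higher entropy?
A

For binary distributions, entropy is maximized at p=0.5 and decreases as p moves toward 0 or 1.

H(A) = H(0.56) = 0.9896 bits
H(B) = H(0.8) = 0.7219 bits

Distribution A (p=0.56) is closer to uniform (p=0.5), so it has higher entropy.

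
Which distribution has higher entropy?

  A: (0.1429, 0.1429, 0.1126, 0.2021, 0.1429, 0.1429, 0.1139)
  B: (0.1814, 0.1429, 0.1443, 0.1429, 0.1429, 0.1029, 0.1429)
B

Both distributions are close to uniform, making this a harder comparison.

H(A) = 2.7821 bits
H(B) = 2.7915 bits

The distribution closer to uniform has higher entropy.
Answer: B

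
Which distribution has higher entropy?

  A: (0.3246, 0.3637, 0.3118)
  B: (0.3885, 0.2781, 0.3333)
A

Both distributions are close to uniform, making this a harder comparison.

H(A) = 1.5818 bits
H(B) = 1.5717 bits

The distribution closer to uniform has higher entropy.
Answer: A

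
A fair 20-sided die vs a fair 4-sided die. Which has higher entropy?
20-sided die

Both are uniform distributions; for uniform over n outcomes, H = log₂(n). H(20-sided) = log₂(20) = 4.322 bits and H(4-sided) = log₂(4) = 2.000 bits. More outcomes in a uniform distribution means higher entropy.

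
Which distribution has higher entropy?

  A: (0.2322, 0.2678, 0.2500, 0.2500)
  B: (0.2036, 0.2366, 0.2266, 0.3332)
A

Both distributions are close to uniform, making this a harder comparison.

H(A) = 1.9982 bits
H(B) = 1.9732 bits

The distribution closer to uniform has higher entropy.
Answer: A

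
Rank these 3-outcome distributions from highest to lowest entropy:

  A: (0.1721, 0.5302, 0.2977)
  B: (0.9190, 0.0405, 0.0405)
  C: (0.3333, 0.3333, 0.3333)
C > A > B

Key insight: Entropy is maximized by uniform distributions and minimized by concentrated distributions.

- Uniform distributions have maximum entropy log₂(3) = 1.5850 bits
- The more "peaked" or concentrated a distribution, the lower its entropy

Entropies:
  H(A) = 1.4427 bits
  H(B) = 0.4867 bits
  H(C) = 1.5850 bits

Ranking: C > A > B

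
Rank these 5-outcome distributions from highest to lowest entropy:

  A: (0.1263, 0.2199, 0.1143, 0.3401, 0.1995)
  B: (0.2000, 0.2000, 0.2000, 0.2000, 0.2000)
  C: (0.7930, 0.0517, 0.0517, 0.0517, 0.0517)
B > A > C

Key insight: Entropy is maximized by uniform distributions and minimized by concentrated distributions.

- Uniform distributions have maximum entropy log₂(5) = 2.3219 bits
- The more "peaked" or concentrated a distribution, the lower its entropy

Entropies:
  H(A) = 2.2082 bits
  H(B) = 2.3219 bits
  H(C) = 1.1497 bits

Ranking: B > A > C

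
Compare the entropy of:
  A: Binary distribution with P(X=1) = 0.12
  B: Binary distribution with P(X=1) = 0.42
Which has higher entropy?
B

For binary distributions, entropy is maximized at p=0.5 and decreases as p moves toward 0 or 1.

H(A) = H(0.12) = 0.5294 bits
H(B) = H(0.42) = 0.9815 bits

Distribution B (p=0.42) is closer to uniform (p=0.5), so it has higher entropy.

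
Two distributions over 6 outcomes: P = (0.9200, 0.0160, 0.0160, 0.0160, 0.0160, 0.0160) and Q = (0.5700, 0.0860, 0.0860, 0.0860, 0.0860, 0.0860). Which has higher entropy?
Q

P is highly concentrated on one outcome (92%), making it nearly deterministic. Q spreads its mass more evenly (max 57%). The more spread-out distribution has higher entropy: H(P) ≈ 0.588 bits, H(Q) ≈ 1.984 bits.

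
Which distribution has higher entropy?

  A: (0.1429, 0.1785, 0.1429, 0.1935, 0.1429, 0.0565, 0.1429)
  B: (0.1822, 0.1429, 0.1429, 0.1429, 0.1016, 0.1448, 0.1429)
B

Both distributions are close to uniform, making this a harder comparison.

H(A) = 2.7408 bits
H(B) = 2.7906 bits

The distribution closer to uniform has higher entropy.
Answer: B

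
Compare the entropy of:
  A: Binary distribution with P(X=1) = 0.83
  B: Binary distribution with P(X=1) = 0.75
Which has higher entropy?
B

For binary distributions, entropy is maximized at p=0.5 and decreases as p moves toward 0 or 1.

H(A) = H(0.83) = 0.6577 bits
H(B) = H(0.75) = 0.8113 bits

Distribution B (p=0.75) is closer to uniform (p=0.5), so it has higher entropy.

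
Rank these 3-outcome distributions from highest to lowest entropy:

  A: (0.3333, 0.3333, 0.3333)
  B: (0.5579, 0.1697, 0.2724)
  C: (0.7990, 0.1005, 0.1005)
A > B > C

Key insight: Entropy is maximized by uniform distributions and minimized by concentrated distributions.

- Uniform distributions have maximum entropy log₂(3) = 1.5850 bits
- The more "peaked" or concentrated a distribution, the lower its entropy

Entropies:
  H(A) = 1.5850 bits
  H(B) = 1.4151 bits
  H(C) = 0.9249 bits

Ranking: A > B > C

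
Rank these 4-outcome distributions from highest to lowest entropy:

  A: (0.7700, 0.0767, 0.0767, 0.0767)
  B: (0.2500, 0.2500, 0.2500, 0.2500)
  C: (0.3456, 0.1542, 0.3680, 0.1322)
B > C > A

Key insight: Entropy is maximized by uniform distributions and minimized by concentrated distributions.

- Uniform distributions have maximum entropy log₂(4) = 2.0000 bits
- The more "peaked" or concentrated a distribution, the lower its entropy

Entropies:
  H(A) = 1.1426 bits
  H(B) = 2.0000 bits
  H(C) = 1.8623 bits

Ranking: B > C > A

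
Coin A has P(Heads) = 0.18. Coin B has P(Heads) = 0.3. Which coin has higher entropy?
B

For binary distributions, entropy is maximized at p=0.5 and decreases as p moves toward 0 or 1.

H(A) = H(0.18) = 0.6801 bits
H(B) = H(0.3) = 0.8813 bits

Distribution B (p=0.3) is closer to uniform (p=0.5), so it has higher entropy.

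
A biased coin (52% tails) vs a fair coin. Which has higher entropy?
Fair coin

The fair coin is uniform (p=0.5), maximizing binary entropy at 1 bit. The biased coin has H(0.52) ≈ 0.999 bits — its outcome is more predictable, so its entropy is lower.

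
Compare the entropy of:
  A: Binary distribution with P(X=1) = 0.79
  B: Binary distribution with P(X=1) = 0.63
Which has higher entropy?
B

For binary distributions, entropy is maximized at p=0.5 and decreases as p moves toward 0 or 1.

H(A) = H(0.79) = 0.7415 bits
H(B) = H(0.63) = 0.9507 bits

Distribution B (p=0.63) is closer to uniform (p=0.5), so it has higher entropy.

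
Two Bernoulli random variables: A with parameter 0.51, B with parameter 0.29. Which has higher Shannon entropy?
A

For binary distributions, entropy is maximized at p=0.5 and decreases as p moves toward 0 or 1.

H(A) = H(0.51) = 0.9997 bits
H(B) = H(0.29) = 0.8687 bits

Distribution A (p=0.51) is closer to uniform (p=0.5), so it has higher entropy.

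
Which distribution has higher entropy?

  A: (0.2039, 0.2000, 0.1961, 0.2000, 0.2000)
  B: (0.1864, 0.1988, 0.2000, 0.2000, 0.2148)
A

Both distributions are close to uniform, making this a harder comparison.

H(A) = 2.3218 bits
H(B) = 2.3205 bits

The distribution closer to uniform has higher entropy.
Answer: A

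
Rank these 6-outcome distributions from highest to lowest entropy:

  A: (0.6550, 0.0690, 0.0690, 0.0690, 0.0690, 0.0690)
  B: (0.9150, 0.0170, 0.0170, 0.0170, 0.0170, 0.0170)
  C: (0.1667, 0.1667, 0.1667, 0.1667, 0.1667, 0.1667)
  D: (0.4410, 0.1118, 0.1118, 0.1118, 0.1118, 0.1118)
C > D > A > B

Key insight: Entropy is maximized by uniform distributions and minimized by concentrated distributions.

Entropies:
  H(A) = 1.7306 bits
  H(B) = 0.6169 bits
  H(C) = 2.5850 bits
  H(D) = 2.2879 bits

Ranking: C > D > A > B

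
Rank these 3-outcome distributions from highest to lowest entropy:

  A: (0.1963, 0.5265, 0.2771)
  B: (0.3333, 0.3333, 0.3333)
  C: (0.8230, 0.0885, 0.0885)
B > A > C

Key insight: Entropy is maximized by uniform distributions and minimized by concentrated distributions.

- Uniform distributions have maximum entropy log₂(3) = 1.5850 bits
- The more "peaked" or concentrated a distribution, the lower its entropy

Entropies:
  H(A) = 1.4614 bits
  H(B) = 1.5850 bits
  H(C) = 0.8505 bits

Ranking: B > A > C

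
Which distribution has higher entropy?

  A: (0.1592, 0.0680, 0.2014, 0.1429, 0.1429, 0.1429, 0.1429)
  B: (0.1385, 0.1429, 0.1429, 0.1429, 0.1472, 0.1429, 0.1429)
B

Both distributions are close to uniform, making this a harder comparison.

H(A) = 2.7555 bits
H(B) = 2.8072 bits

The distribution closer to uniform has higher entropy.
Answer: B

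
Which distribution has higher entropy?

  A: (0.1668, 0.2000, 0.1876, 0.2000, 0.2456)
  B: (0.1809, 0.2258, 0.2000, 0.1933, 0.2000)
B

Both distributions are close to uniform, making this a harder comparison.

H(A) = 2.3101 bits
H(B) = 2.3181 bits

The distribution closer to uniform has higher entropy.
Answer: B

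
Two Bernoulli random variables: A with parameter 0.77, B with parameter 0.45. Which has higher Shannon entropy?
B

For binary distributions, entropy is maximized at p=0.5 and decreases as p moves toward 0 or 1.

H(A) = H(0.77) = 0.7780 bits
H(B) = H(0.45) = 0.9928 bits

Distribution B (p=0.45) is closer to uniform (p=0.5), so it has higher entropy.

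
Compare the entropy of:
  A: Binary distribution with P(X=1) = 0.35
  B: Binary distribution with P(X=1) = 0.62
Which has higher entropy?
B

For binary distributions, entropy is maximized at p=0.5 and decreases as p moves toward 0 or 1.

H(A) = H(0.35) = 0.9341 bits
H(B) = H(0.62) = 0.9580 bits

Distribution B (p=0.62) is closer to uniform (p=0.5), so it has higher entropy.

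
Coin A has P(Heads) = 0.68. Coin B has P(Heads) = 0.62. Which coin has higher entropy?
B

For binary distributions, entropy is maximized at p=0.5 and decreases as p moves toward 0 or 1.

H(A) = H(0.68) = 0.9044 bits
H(B) = H(0.62) = 0.9580 bits

Distribution B (p=0.62) is closer to uniform (p=0.5), so it has higher entropy.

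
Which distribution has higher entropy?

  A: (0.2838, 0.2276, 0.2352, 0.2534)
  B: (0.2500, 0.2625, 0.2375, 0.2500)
B

Both distributions are close to uniform, making this a harder comparison.

H(A) = 1.9947 bits
H(B) = 1.9991 bits

The distribution closer to uniform has higher entropy.
Answer: B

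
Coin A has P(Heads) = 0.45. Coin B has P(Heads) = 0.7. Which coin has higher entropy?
A

For binary distributions, entropy is maximized at p=0.5 and decreases as p moves toward 0 or 1.

H(A) = H(0.45) = 0.9928 bits
H(B) = H(0.7) = 0.8813 bits

Distribution A (p=0.45) is closer to uniform (p=0.5), so it has higher entropy.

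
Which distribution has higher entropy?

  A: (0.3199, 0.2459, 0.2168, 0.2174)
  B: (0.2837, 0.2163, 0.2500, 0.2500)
B

Both distributions are close to uniform, making this a harder comparison.

H(A) = 1.9805 bits
H(B) = 1.9934 bits

The distribution closer to uniform has higher entropy.
Answer: B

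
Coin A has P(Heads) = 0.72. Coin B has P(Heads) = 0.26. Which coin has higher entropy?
A

For binary distributions, entropy is maximized at p=0.5 and decreases as p moves toward 0 or 1.

H(A) = H(0.72) = 0.8555 bits
H(B) = H(0.26) = 0.8267 bits

Distribution A (p=0.72) is closer to uniform (p=0.5), so it has higher entropy.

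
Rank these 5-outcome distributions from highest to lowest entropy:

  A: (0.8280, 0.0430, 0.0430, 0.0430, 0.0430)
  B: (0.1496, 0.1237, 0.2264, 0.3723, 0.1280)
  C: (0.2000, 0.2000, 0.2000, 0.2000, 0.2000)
C > B > A

Key insight: Entropy is maximized by uniform distributions and minimized by concentrated distributions.

- Uniform distributions have maximum entropy log₂(5) = 2.3219 bits
- The more "peaked" or concentrated a distribution, the lower its entropy

Entropies:
  H(A) = 1.0063 bits
  H(B) = 2.1784 bits
  H(C) = 2.3219 bits

Ranking: C > B > A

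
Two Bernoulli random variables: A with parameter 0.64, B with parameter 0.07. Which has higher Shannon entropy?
A

For binary distributions, entropy is maximized at p=0.5 and decreases as p moves toward 0 or 1.

H(A) = H(0.64) = 0.9427 bits
H(B) = H(0.07) = 0.3659 bits

Distribution A (p=0.64) is closer to uniform (p=0.5), so it has higher entropy.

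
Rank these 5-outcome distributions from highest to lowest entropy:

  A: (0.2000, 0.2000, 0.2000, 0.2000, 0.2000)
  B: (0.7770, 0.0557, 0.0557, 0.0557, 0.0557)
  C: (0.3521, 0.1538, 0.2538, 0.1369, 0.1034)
A > C > B

Key insight: Entropy is maximized by uniform distributions and minimized by concentrated distributions.

- Uniform distributions have maximum entropy log₂(5) = 2.3219 bits
- The more "peaked" or concentrated a distribution, the lower its entropy

Entropies:
  H(A) = 2.3219 bits
  H(B) = 1.2116 bits
  H(C) = 2.1790 bits

Ranking: A > C > B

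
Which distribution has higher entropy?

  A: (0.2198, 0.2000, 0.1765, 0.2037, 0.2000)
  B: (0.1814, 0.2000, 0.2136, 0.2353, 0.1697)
A

Both distributions are close to uniform, making this a harder comparison.

H(A) = 2.3184 bits
H(B) = 2.3122 bits

The distribution closer to uniform has higher entropy.
Answer: A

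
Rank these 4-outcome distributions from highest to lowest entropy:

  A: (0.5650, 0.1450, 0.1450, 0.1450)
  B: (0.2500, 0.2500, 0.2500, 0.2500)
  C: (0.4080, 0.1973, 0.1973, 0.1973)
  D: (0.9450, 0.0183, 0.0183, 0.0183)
B > C > A > D

Key insight: Entropy is maximized by uniform distributions and minimized by concentrated distributions.

Entropies:
  H(A) = 1.6772 bits
  H(B) = 2.0000 bits
  H(C) = 1.9137 bits
  H(D) = 0.3944 bits

Ranking: B > C > A > D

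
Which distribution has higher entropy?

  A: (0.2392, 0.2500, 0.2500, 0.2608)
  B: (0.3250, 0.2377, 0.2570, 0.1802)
A

Both distributions are close to uniform, making this a harder comparison.

H(A) = 1.9993 bits
H(B) = 1.9690 bits

The distribution closer to uniform has higher entropy.
Answer: A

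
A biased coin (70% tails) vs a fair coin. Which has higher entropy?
Fair coin

The fair coin is uniform (p=0.5), maximizing binary entropy at 1 bit. The biased coin has H(0.70) ≈ 0.881 bits — its outcome is more predictable, so its entropy is lower.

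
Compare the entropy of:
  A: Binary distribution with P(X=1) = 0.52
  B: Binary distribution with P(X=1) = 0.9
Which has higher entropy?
A

For binary distributions, entropy is maximized at p=0.5 and decreases as p moves toward 0 or 1.

H(A) = H(0.52) = 0.9988 bits
H(B) = H(0.9) = 0.4690 bits

Distribution A (p=0.52) is closer to uniform (p=0.5), so it has higher entropy.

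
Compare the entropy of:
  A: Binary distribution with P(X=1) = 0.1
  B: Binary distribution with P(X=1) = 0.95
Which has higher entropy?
A

For binary distributions, entropy is maximized at p=0.5 and decreases as p moves toward 0 or 1.

H(A) = H(0.1) = 0.4690 bits
H(B) = H(0.95) = 0.2864 bits

Distribution A (p=0.1) is closer to uniform (p=0.5), so it has higher entropy.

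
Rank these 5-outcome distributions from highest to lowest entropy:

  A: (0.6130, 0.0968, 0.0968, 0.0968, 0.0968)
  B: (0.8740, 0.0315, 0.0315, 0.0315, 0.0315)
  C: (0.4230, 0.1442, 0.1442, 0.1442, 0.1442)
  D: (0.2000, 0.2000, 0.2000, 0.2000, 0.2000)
D > C > A > B

Key insight: Entropy is maximized by uniform distributions and minimized by concentrated distributions.

Entropies:
  H(A) = 1.7368 bits
  H(B) = 0.7984 bits
  H(C) = 2.1368 bits
  H(D) = 2.3219 bits

Ranking: D > C > A > B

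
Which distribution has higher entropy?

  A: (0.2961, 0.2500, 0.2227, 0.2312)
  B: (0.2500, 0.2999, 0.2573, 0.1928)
A

Both distributions are close to uniform, making this a harder comparison.

H(A) = 1.9909 bits
H(B) = 1.9828 bits

The distribution closer to uniform has higher entropy.
Answer: A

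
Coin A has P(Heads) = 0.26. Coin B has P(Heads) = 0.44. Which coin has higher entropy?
B

For binary distributions, entropy is maximized at p=0.5 and decreases as p moves toward 0 or 1.

H(A) = H(0.26) = 0.8267 bits
H(B) = H(0.44) = 0.9896 bits

Distribution B (p=0.44) is closer to uniform (p=0.5), so it has higher entropy.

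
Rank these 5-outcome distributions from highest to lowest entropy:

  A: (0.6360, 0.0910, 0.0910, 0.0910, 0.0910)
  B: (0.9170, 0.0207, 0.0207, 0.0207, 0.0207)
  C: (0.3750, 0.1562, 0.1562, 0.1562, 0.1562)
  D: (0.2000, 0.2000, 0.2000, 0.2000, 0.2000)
D > C > A > B

Key insight: Entropy is maximized by uniform distributions and minimized by concentrated distributions.

Entropies:
  H(A) = 1.6740 bits
  H(B) = 0.5787 bits
  H(C) = 2.2044 bits
  H(D) = 2.3219 bits

Ranking: D > C > A > B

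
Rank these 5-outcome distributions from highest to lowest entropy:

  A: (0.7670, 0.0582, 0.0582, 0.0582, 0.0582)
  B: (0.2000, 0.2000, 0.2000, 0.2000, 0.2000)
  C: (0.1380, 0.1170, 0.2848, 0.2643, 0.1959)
B > C > A

Key insight: Entropy is maximized by uniform distributions and minimized by concentrated distributions.

- Uniform distributions have maximum entropy log₂(5) = 2.3219 bits
- The more "peaked" or concentrated a distribution, the lower its entropy

Entropies:
  H(A) = 1.2492 bits
  H(B) = 2.3219 bits
  H(C) = 2.2406 bits

Ranking: B > C > A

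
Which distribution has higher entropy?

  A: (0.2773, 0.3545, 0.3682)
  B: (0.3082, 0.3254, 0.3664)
B

Both distributions are close to uniform, making this a harder comparison.

H(A) = 1.5742 bits
H(B) = 1.5811 bits

The distribution closer to uniform has higher entropy.
Answer: B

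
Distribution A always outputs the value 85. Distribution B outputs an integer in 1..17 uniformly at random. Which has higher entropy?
B

A is deterministic, so H(A) = 0. B is uniform over 17 outcomes, so H(B) = log₂(17) = 4.087 bits. Any distribution with genuine randomness has higher entropy than a deterministic one.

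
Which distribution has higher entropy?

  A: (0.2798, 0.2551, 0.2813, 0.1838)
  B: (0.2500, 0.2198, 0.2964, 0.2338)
B

Both distributions are close to uniform, making this a harder comparison.

H(A) = 1.9808 bits
H(B) = 1.9906 bits

The distribution closer to uniform has higher entropy.
Answer: B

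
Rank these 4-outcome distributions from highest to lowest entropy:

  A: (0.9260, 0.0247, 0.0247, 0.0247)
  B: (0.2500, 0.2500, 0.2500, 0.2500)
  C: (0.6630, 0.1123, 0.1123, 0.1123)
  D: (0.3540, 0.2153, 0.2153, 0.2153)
B > D > C > A

Key insight: Entropy is maximized by uniform distributions and minimized by concentrated distributions.

Entropies:
  H(A) = 0.4980 bits
  H(B) = 2.0000 bits
  H(C) = 1.4561 bits
  H(D) = 1.9615 bits

Ranking: B > D > C > A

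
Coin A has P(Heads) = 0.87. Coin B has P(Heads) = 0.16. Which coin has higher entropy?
B

For binary distributions, entropy is maximized at p=0.5 and decreases as p moves toward 0 or 1.

H(A) = H(0.87) = 0.5574 bits
H(B) = H(0.16) = 0.6343 bits

Distribution B (p=0.16) is closer to uniform (p=0.5), so it has higher entropy.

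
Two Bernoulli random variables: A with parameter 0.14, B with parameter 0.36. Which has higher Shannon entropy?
B

For binary distributions, entropy is maximized at p=0.5 and decreases as p moves toward 0 or 1.

H(A) = H(0.14) = 0.5842 bits
H(B) = H(0.36) = 0.9427 bits

Distribution B (p=0.36) is closer to uniform (p=0.5), so it has higher entropy.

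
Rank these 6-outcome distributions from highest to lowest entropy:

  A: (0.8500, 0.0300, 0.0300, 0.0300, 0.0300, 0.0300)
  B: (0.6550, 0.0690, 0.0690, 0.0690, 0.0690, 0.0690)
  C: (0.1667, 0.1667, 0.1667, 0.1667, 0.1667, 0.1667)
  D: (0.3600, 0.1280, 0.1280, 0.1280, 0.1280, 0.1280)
C > D > B > A

Key insight: Entropy is maximized by uniform distributions and minimized by concentrated distributions.

Entropies:
  H(A) = 0.9581 bits
  H(B) = 1.7306 bits
  H(C) = 2.5850 bits
  H(D) = 2.4287 bits

Ranking: C > D > B > A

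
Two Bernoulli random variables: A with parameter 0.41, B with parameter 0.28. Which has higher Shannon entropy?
A

For binary distributions, entropy is maximized at p=0.5 and decreases as p moves toward 0 or 1.

H(A) = H(0.41) = 0.9765 bits
H(B) = H(0.28) = 0.8555 bits

Distribution A (p=0.41) is closer to uniform (p=0.5), so it has higher entropy.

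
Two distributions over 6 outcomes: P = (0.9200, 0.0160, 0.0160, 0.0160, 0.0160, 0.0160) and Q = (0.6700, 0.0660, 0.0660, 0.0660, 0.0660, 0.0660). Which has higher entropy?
Q

P is highly concentrated on one outcome (92%), making it nearly deterministic. Q spreads its mass more evenly (max 67%). The more spread-out distribution has higher entropy: H(P) ≈ 0.588 bits, H(Q) ≈ 1.681 bits.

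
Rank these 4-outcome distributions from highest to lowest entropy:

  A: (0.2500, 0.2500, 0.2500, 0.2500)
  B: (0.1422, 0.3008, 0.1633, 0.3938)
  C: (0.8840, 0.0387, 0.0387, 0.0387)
A > B > C

Key insight: Entropy is maximized by uniform distributions and minimized by concentrated distributions.

- Uniform distributions have maximum entropy log₂(4) = 2.0000 bits
- The more "peaked" or concentrated a distribution, the lower its entropy

Entropies:
  H(A) = 2.0000 bits
  H(B) = 1.8778 bits
  H(C) = 0.7016 bits

Ranking: A > B > C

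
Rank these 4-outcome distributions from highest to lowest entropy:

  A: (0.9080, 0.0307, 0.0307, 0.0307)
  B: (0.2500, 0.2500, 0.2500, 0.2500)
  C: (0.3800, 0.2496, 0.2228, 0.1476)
B > C > A

Key insight: Entropy is maximized by uniform distributions and minimized by concentrated distributions.

- Uniform distributions have maximum entropy log₂(4) = 2.0000 bits
- The more "peaked" or concentrated a distribution, the lower its entropy

Entropies:
  H(A) = 0.5889 bits
  H(B) = 2.0000 bits
  H(C) = 1.9202 bits

Ranking: B > C > A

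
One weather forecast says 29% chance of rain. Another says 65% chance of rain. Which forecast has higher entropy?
65% forecast

Treat each forecast as a Bernoulli distribution. Binary entropy is maximized at p=0.5 and falls off symmetrically toward 0 or 1. The 65% forecast is closer to 50%, so it is more uncertain. H(29%) ≈ 0.869 bits, H(65%) ≈ 0.934 bits.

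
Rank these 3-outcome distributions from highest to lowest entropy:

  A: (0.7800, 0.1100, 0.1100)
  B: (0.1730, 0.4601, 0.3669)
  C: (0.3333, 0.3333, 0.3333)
C > B > A

Key insight: Entropy is maximized by uniform distributions and minimized by concentrated distributions.

- Uniform distributions have maximum entropy log₂(3) = 1.5850 bits
- The more "peaked" or concentrated a distribution, the lower its entropy

Entropies:
  H(A) = 0.9802 bits
  H(B) = 1.4839 bits
  H(C) = 1.5850 bits

Ranking: C > B > A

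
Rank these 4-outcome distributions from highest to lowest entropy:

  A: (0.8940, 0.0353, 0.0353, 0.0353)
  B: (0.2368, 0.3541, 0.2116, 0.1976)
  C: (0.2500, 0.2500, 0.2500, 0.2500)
C > B > A

Key insight: Entropy is maximized by uniform distributions and minimized by concentrated distributions.

- Uniform distributions have maximum entropy log₂(4) = 2.0000 bits
- The more "peaked" or concentrated a distribution, the lower its entropy

Entropies:
  H(A) = 0.6557 bits
  H(B) = 1.9588 bits
  H(C) = 2.0000 bits

Ranking: C > B > A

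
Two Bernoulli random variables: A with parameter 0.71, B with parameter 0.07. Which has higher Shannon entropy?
A

For binary distributions, entropy is maximized at p=0.5 and decreases as p moves toward 0 or 1.

H(A) = H(0.71) = 0.8687 bits
H(B) = H(0.07) = 0.3659 bits

Distribution A (p=0.71) is closer to uniform (p=0.5), so it has higher entropy.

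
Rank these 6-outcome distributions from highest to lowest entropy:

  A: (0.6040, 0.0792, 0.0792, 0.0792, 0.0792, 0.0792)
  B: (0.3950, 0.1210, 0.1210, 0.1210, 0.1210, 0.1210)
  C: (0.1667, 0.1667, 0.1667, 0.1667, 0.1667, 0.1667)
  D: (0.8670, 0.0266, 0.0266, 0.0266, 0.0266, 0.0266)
C > B > A > D

Key insight: Entropy is maximized by uniform distributions and minimized by concentrated distributions.

Entropies:
  H(A) = 1.8880 bits
  H(B) = 2.3727 bits
  H(C) = 2.5850 bits
  H(D) = 0.8744 bits

Ranking: C > B > A > D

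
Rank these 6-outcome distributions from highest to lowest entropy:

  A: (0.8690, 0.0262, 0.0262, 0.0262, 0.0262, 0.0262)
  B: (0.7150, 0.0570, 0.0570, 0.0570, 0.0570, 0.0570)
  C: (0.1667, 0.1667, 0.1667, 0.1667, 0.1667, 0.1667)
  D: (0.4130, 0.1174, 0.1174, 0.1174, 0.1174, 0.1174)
C > D > B > A

Key insight: Entropy is maximized by uniform distributions and minimized by concentrated distributions.

Entropies:
  H(A) = 0.8643 bits
  H(B) = 1.5239 bits
  H(C) = 2.5850 bits
  H(D) = 2.3410 bits

Ranking: C > D > B > A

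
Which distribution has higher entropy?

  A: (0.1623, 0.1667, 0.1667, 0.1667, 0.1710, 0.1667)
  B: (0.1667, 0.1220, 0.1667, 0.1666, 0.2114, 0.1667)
A

Both distributions are close to uniform, making this a harder comparison.

H(A) = 2.5848 bits
H(B) = 2.5675 bits

The distribution closer to uniform has higher entropy.
Answer: A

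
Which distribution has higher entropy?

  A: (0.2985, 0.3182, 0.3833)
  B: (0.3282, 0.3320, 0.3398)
B

Both distributions are close to uniform, making this a harder comparison.

H(A) = 1.5766 bits
H(B) = 1.5848 bits

The distribution closer to uniform has higher entropy.
Answer: B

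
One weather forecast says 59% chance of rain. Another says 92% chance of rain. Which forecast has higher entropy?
59% forecast

Treat each forecast as a Bernoulli distribution. Binary entropy is maximized at p=0.5 and falls off symmetrically toward 0 or 1. The 59% forecast is closer to 50%, so it is more uncertain. H(59%) ≈ 0.977 bits, H(92%) ≈ 0.402 bits.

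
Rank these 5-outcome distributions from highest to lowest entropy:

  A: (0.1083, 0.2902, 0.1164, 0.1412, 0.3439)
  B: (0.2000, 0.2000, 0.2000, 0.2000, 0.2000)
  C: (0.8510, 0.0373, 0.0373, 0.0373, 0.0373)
B > A > C

Key insight: Entropy is maximized by uniform distributions and minimized by concentrated distributions.

- Uniform distributions have maximum entropy log₂(5) = 2.3219 bits
- The more "peaked" or concentrated a distribution, the lower its entropy

Entropies:
  H(A) = 2.1549 bits
  H(B) = 2.3219 bits
  H(C) = 0.9053 bits

Ranking: B > A > C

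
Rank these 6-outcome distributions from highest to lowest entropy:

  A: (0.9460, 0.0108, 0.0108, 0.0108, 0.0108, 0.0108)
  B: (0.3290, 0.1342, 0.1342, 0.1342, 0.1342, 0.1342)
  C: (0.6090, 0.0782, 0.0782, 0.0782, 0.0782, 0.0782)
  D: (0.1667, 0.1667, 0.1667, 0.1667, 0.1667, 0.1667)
D > B > C > A

Key insight: Entropy is maximized by uniform distributions and minimized by concentrated distributions.

Entropies:
  H(A) = 0.4285 bits
  H(B) = 2.4719 bits
  H(C) = 1.8733 bits
  H(D) = 2.5850 bits

Ranking: D > B > C > A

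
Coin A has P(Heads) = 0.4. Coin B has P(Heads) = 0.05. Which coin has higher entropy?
A

For binary distributions, entropy is maximized at p=0.5 and decreases as p moves toward 0 or 1.

H(A) = H(0.4) = 0.9710 bits
H(B) = H(0.05) = 0.2864 bits

Distribution A (p=0.4) is closer to uniform (p=0.5), so it has higher entropy.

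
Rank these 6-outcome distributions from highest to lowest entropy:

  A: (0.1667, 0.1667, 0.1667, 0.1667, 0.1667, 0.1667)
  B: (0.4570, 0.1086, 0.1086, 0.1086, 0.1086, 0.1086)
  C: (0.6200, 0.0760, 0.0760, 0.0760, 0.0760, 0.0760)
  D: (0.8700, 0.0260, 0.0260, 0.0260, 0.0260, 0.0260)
A > B > C > D

Key insight: Entropy is maximized by uniform distributions and minimized by concentrated distributions.

Entropies:
  H(A) = 2.5850 bits
  H(B) = 2.2555 bits
  H(C) = 1.8404 bits
  H(D) = 0.8593 bits

Ranking: A > B > C > D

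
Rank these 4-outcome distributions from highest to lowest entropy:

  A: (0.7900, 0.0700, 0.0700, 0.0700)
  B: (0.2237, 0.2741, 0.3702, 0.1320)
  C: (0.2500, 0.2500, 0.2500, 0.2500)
C > B > A

Key insight: Entropy is maximized by uniform distributions and minimized by concentrated distributions.

- Uniform distributions have maximum entropy log₂(4) = 2.0000 bits
- The more "peaked" or concentrated a distribution, the lower its entropy

Entropies:
  H(A) = 1.0743 bits
  H(B) = 1.9114 bits
  H(C) = 2.0000 bits

Ranking: C > B > A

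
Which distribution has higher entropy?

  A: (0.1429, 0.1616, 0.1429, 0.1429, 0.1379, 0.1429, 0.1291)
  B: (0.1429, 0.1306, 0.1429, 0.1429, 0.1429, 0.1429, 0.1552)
B

Both distributions are close to uniform, making this a harder comparison.

H(A) = 2.8045 bits
H(B) = 2.8058 bits

The distribution closer to uniform has higher entropy.
Answer: B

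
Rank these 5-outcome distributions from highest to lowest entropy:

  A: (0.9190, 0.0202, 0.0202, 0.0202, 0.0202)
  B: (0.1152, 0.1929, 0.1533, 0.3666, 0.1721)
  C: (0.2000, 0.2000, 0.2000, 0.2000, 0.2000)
C > B > A

Key insight: Entropy is maximized by uniform distributions and minimized by concentrated distributions.

- Uniform distributions have maximum entropy log₂(5) = 2.3219 bits
- The more "peaked" or concentrated a distribution, the lower its entropy

Entropies:
  H(A) = 0.5677 bits
  H(B) = 2.1995 bits
  H(C) = 2.3219 bits

Ranking: C > B > A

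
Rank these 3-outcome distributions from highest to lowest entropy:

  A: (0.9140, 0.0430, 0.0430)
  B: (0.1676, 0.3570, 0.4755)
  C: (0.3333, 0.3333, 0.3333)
C > B > A

Key insight: Entropy is maximized by uniform distributions and minimized by concentrated distributions.

- Uniform distributions have maximum entropy log₂(3) = 1.5850 bits
- The more "peaked" or concentrated a distribution, the lower its entropy

Entropies:
  H(A) = 0.5090 bits
  H(B) = 1.4723 bits
  H(C) = 1.5850 bits

Ranking: C > B > A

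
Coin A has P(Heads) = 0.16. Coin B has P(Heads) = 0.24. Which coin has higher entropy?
B

For binary distributions, entropy is maximized at p=0.5 and decreases as p moves toward 0 or 1.

H(A) = H(0.16) = 0.6343 bits
H(B) = H(0.24) = 0.7950 bits

Distribution B (p=0.24) is closer to uniform (p=0.5), so it has higher entropy.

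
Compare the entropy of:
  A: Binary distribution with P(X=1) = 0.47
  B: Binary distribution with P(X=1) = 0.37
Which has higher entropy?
A

For binary distributions, entropy is maximized at p=0.5 and decreases as p moves toward 0 or 1.

H(A) = H(0.47) = 0.9974 bits
H(B) = H(0.37) = 0.9507 bits

Distribution A (p=0.47) is closer to uniform (p=0.5), so it has higher entropy.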